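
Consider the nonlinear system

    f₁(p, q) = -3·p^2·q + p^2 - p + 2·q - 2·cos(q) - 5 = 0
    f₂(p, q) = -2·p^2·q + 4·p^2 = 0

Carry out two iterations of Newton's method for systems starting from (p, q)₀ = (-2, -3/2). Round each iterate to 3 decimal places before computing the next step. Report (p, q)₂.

At (-2, -3/2): F = (15.85853, 28.000).
Jacobian J = [[-6·p·q + 2·p - 1, -3·p^2 + 2·sin(q) + 2], [-4·p·q + 8·p, -2·p^2]].
At the point, J = [[-23.000, -11.99499], [-28.000, -8.000]] (det J = -151.85972).
Solving J·Δ = −F gives Δ = (1.376, -1.317).
Then the next iterate is (p, q)₁ = (-0.624, -2.817).
Round to (-0.624, -2.817) and repeat: F = (-4.43445, 3.75125), J = [[-12.79485, 0.19403], [-12.02323, -0.77875]].
Δ = (-0.222, 8.239), so (p, q)₂ = (-0.846, 5.422).

(-0.846, 5.422)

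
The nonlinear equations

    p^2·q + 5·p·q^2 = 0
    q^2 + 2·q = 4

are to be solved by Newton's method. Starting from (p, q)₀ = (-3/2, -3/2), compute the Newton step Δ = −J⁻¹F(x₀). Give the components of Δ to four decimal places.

At (-3/2, -3/2): F = (-20.2500, -4.7500).
Jacobian J = [[2·p·q + 5·q^2, p^2 + 10·p·q], [0, 2·q + 2]].
At the point, J = [[15.7500, 24.7500], [0.0000, -1.0000]] (det J = -15.7500).
Solving J·Δ = −F gives Δ = (8.7500, -4.7500).

(8.7500, -4.7500)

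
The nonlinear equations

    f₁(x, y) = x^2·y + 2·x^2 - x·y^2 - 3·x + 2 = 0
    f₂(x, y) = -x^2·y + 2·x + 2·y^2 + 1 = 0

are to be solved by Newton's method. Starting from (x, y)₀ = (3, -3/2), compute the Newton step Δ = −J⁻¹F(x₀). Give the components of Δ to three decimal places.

At (3, -3/2): F = (-9.250, 25.000).
Jacobian J = [[2·x·y + 4·x - y^2 - 3, x^2 - 2·x·y], [-2·x·y + 2, -x^2 + 4·y]].
At the point, J = [[-2.250, 18.000], [11.000, -15.000]] (det J = -164.250).
Solving J·Δ = −F gives Δ = (-1.895, 0.277).

(-1.895, 0.277)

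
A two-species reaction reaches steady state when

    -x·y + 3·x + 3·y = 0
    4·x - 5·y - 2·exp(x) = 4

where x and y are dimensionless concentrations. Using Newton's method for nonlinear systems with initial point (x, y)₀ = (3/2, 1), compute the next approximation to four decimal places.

(-3.2183, 3.2911)

At (3/2, 1): F = (6.0000, -11.963378).
Jacobian J = [[-y + 3, -x + 3], [-2·exp(x) + 4, -5]].
At the point, J = [[2.0000, 1.5000], [-4.963378, -5.0000]] (det J = -2.554933).
Solving J·Δ = −F gives Δ = (-4.7183, 2.2911).
Then the next iterate is (x, y)₁ = (-3.2183, 3.2911).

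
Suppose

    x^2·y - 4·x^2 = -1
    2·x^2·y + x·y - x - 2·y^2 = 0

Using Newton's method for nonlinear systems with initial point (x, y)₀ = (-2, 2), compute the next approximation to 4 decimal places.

(-1.7727, 3.2955)

At (-2, 2): F = (-7.0000, 6.0000).
Jacobian J = [[2·x·y - 8·x, x^2], [4·x·y + y - 1, 2·x^2 + x - 4·y]].
At the point, J = [[8.0000, 4.0000], [-15.0000, -2.0000]] (det J = 44.0000).
Solving J·Δ = −F gives Δ = (0.2273, 1.2955).
Then the next iterate is (x, y)₁ = (-1.7727, 3.2955).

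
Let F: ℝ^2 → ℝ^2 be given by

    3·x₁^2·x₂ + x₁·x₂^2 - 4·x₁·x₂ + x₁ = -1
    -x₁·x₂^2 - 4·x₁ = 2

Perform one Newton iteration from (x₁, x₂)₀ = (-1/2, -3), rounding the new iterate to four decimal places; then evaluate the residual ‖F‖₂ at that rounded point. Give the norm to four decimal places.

5.7493

At (-1/2, -3): F = (-12.2500, 4.5000).
Jacobian J = [[6·x₁·x₂ + x₂^2 - 4·x₂ + 1, 3·x₁^2 + 2·x₁·x₂ - 4·x₁], [-x₂^2 - 4, -2·x₁·x₂]].
At the point, J = [[31.0000, 5.7500], [-13.0000, -3.0000]] (det J = -18.2500).
Solving J·Δ = −F gives Δ = (0.5959, -1.0822).
Then the next iterate is (x₁, x₂)₁ = (0.0959, -4.0822).
Re-evaluating at (0.0959, -4.0822): F = (4.147314, -3.981712), so ‖F‖₂ = 5.7493.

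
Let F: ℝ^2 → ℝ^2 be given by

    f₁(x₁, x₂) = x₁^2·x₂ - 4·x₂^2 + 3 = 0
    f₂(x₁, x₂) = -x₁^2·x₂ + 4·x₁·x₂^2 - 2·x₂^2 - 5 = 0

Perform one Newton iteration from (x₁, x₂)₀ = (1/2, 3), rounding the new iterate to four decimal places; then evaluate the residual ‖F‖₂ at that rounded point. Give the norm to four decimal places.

8.3083

At (1/2, 3): F = (-32.2500, -5.7500).
Jacobian J = [[2·x₁·x₂, x₁^2 - 8·x₂], [-2·x₁·x₂ + 4·x₂^2, -x₁^2 + 8·x₁·x₂ - 4·x₂]].
At the point, J = [[3.0000, -23.7500], [33.0000, -0.2500]] (det J = 783.0000).
Solving J·Δ = −F gives Δ = (0.1641, -1.3372).
Then the next iterate is (x₁, x₂)₁ = (0.6641, 1.6628).
Re-evaluating at (0.6641, 1.6628): F = (-7.326273, -3.918460), so ‖F‖₂ = 8.3083.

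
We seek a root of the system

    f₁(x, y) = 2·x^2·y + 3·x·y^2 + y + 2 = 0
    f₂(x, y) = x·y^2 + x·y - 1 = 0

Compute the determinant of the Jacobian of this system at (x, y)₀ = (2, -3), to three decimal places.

J = [[4·x·y + 3·y^2, 2·x^2 + 6·x·y + 1], [y^2 + y, 2·x·y + x]].
At the point, J = [[3.000, -27.000], [6.000, -10.000]].
det J = 132.000.

132.000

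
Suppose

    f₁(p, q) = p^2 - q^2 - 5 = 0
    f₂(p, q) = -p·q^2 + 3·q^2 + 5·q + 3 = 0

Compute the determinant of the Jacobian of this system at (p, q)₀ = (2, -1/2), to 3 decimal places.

16.250

J = [[2·p, -2·q], [-q^2, -2·p·q + 6·q + 5]].
At the point, J = [[4.000, 1.000], [-0.250, 4.000]].
det J = 16.250.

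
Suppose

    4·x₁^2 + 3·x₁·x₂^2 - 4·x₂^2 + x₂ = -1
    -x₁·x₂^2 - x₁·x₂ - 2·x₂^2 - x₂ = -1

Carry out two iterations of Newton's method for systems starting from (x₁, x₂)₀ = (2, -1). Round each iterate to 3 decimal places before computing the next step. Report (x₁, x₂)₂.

(0.738, -1.000)

At (2, -1): F = (18.000, 0.000).
Jacobian J = [[8·x₁ + 3·x₂^2, 6·x₁·x₂ - 8·x₂ + 1], [-x₂^2 - x₂, -2·x₁·x₂ - x₁ - 4·x₂ - 1]].
At the point, J = [[19.000, -3.000], [0.000, 5.000]] (det J = 95.000).
Solving J·Δ = −F gives Δ = (-0.947, 0.000).
Then the next iterate is (x₁, x₂)₁ = (1.053, -1.000).
Round to (1.053, -1.000) and repeat: F = (3.59424, 0.000), J = [[11.424, 2.682], [0.000, 4.053]].
Δ = (-0.315, 0.000), so (x₁, x₂)₂ = (0.738, -1.000).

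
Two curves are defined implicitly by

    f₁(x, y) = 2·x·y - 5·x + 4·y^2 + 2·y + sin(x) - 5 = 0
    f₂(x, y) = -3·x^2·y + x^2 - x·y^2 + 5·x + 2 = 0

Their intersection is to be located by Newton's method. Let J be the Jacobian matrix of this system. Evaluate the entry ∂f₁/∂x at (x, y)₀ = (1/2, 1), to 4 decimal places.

-2.1224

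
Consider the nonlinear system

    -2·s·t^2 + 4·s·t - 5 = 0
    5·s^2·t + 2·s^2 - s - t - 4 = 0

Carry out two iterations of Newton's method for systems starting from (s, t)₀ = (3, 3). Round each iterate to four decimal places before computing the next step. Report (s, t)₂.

(1.3175, 1.6206)

At (3, 3): F = (-23.0000, 143.0000).
Jacobian J = [[-2·t^2 + 4·t, -4·s·t + 4·s], [10·s·t + 4·s - 1, 5·s^2 - 1]].
At the point, J = [[-6.0000, -24.0000], [101.0000, 44.0000]] (det J = 2160.0000).
Solving J·Δ = −F gives Δ = (-1.1204, -0.6782).
Then the next iterate is (s, t)₁ = (1.8796, 2.3218).
Round to (1.8796, 2.3218) and repeat: F = (-7.808706, 39.877784), J = [[-1.494310, -9.937821], [50.158953, 16.664481]].
Δ = (-0.5621, -0.7012), so (s, t)₂ = (1.3175, 1.6206).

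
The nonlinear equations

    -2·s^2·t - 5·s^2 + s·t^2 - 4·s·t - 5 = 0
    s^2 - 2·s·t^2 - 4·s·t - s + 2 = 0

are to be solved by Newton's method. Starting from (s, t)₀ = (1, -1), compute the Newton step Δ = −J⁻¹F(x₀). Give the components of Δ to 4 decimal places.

At (1, -1): F = (-3.0000, 4.0000).
Jacobian J = [[-4·s·t - 10·s + t^2 - 4·t, -2·s^2 + 2·s·t - 4·s], [2·s - 2·t^2 - 4·t - 1, -4·s·t - 4·s]].
At the point, J = [[-1.0000, -8.0000], [3.0000, 0.0000]] (det J = 24.0000).
Solving J·Δ = −F gives Δ = (-1.3333, -0.2083).

(-1.3333, -0.2083)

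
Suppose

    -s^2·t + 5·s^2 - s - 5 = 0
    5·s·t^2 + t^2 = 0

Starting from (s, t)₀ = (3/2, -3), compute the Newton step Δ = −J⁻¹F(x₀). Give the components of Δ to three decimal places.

(-0.387, 1.159)

At (3/2, -3): F = (11.500, 76.500).
Jacobian J = [[-2·s·t + 10·s - 1, -s^2], [5·t^2, 10·s·t + 2·t]].
At the point, J = [[23.000, -2.250], [45.000, -51.000]] (det J = -1071.750).
Solving J·Δ = −F gives Δ = (-0.387, 1.159).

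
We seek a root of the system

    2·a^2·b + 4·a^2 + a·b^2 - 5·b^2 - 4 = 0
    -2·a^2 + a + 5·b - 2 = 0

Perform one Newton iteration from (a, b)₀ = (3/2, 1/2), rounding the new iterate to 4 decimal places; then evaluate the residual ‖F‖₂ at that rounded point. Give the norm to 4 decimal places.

At (3/2, 1/2): F = (6.3750, -2.5000).
Jacobian J = [[4·a·b + 8·a + b^2, 2·a^2 + 2·a·b - 10·b], [-4·a + 1, 5]].
At the point, J = [[15.2500, 1.0000], [-5.0000, 5.0000]] (det J = 81.2500).
Solving J·Δ = −F gives Δ = (-0.4231, 0.0769).
Then the next iterate is (a, b)₁ = (1.0769, 0.5769).
Re-evaluating at (1.0769, 0.5769): F = (0.671271, -0.358027), so ‖F‖₂ = 0.7608.

0.7608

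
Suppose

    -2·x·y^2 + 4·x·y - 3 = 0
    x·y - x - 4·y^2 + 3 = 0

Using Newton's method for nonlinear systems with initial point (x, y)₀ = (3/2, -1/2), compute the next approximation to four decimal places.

At (3/2, -1/2): F = (-6.7500, -0.2500).
Jacobian J = [[-2·y^2 + 4·y, -4·x·y + 4·x], [y - 1, x - 8·y]].
At the point, J = [[-2.5000, 9.0000], [-1.5000, 5.5000]] (det J = -0.2500).
Solving J·Δ = −F gives Δ = (-139.5000, -38.0000).
Then the next iterate is (x, y)₁ = (-138.0000, -38.5000).

(-138.0000, -38.5000)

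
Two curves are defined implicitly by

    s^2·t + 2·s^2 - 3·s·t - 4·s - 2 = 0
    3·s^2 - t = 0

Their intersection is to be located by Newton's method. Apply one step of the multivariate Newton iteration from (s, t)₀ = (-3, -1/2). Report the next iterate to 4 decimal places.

(-1.4680, -0.5768)

At (-3, -1/2): F = (19.0000, 27.5000).
Jacobian J = [[2·s·t + 4·s - 3·t - 4, s^2 - 3·s], [6·s, -1]].
At the point, J = [[-11.5000, 18.0000], [-18.0000, -1.0000]] (det J = 335.5000).
Solving J·Δ = −F gives Δ = (1.5320, -0.0768).
Then the next iterate is (s, t)₁ = (-1.4680, -0.5768).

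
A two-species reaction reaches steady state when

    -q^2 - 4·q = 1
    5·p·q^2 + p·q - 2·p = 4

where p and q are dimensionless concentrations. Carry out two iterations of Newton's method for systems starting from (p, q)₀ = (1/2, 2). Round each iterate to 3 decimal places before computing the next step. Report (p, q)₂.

(-7.355, -0.181)

At (1/2, 2): F = (-13.000, 6.000).
Jacobian J = [[0, -2·q - 4], [5·q^2 + q - 2, 10·p·q + p]].
At the point, J = [[0.000, -8.000], [20.000, 10.500]] (det J = 160.000).
Solving J·Δ = −F gives Δ = (0.553, -1.625).
Then the next iterate is (p, q)₁ = (1.053, 0.375).
Round to (1.053, 0.375) and repeat: F = (-2.64062, -4.97073), J = [[0.000, -4.750], [-0.92188, 5.00175]].
Δ = (-8.408, -0.556), so (p, q)₂ = (-7.355, -0.181).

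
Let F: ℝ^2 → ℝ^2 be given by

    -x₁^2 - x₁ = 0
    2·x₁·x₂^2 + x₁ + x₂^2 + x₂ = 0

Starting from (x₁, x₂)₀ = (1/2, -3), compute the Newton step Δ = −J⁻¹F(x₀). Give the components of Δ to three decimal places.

At (1/2, -3): F = (-0.750, 15.500).
Jacobian J = [[-2·x₁ - 1, 0], [2·x₂^2 + 1, 4·x₁·x₂ + 2·x₂ + 1]].
At the point, J = [[-2.000, 0.000], [19.000, -11.000]] (det J = 22.000).
Solving J·Δ = −F gives Δ = (-0.375, 0.761).

(-0.375, 0.761)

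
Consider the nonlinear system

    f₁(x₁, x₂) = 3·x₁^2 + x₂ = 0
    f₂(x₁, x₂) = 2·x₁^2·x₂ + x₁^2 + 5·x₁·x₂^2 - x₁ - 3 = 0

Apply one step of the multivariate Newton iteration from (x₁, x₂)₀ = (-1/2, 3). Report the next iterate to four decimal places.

(4.2885, 13.6154)

At (-1/2, 3): F = (3.7500, -23.2500).
Jacobian J = [[6·x₁, 1], [4·x₁·x₂ + 2·x₁ + 5·x₂^2 - 1, 2·x₁^2 + 10·x₁·x₂]].
At the point, J = [[-3.0000, 1.0000], [37.0000, -14.5000]] (det J = 6.5000).
Solving J·Δ = −F gives Δ = (4.7885, 10.6154).
Then the next iterate is (x₁, x₂)₁ = (4.2885, 13.6154).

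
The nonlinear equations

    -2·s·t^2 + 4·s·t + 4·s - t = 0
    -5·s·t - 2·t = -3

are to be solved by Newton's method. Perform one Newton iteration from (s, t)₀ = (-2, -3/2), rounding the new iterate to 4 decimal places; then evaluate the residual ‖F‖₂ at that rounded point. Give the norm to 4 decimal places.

4.2242

At (-2, -3/2): F = (14.5000, -9.0000).
Jacobian J = [[-2·t^2 + 4·t + 4, -4·s·t + 4·s - 1], [-5·t, -5·s - 2]].
At the point, J = [[-6.5000, -21.0000], [7.5000, 8.0000]] (det J = 105.5000).
Solving J·Δ = −F gives Δ = (0.6919, 0.4763).
Then the next iterate is (s, t)₁ = (-1.3081, -1.0237).
Re-evaluating at (-1.3081, -1.0237): F = (3.889385, -1.648110), so ‖F‖₂ = 4.2242.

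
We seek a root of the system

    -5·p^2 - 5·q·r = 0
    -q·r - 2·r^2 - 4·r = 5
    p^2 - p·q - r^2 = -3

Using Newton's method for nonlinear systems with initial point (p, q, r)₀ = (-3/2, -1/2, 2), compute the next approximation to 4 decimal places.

At (-3/2, -1/2, 2): F = (-6.2500, -20.0000, 0.5000).
Jacobian J = [[-10·p, -5·r, -5·q], [0, -r, -q - 4·r - 4], [2·p - q, -p, -2·r]].
At the point, J = [[15.0000, -10.0000, 2.5000], [0.0000, -2.0000, -11.5000], [-2.5000, 1.5000, -4.0000]] (det J = 78.7500).
Solving J·Δ = −F gives Δ = (-7.9643, -12.4643, 0.4286).
Then the next iterate is (p, q, r)₁ = (-9.4643, -12.9643, 2.4286).

(-9.4643, -12.9643, 2.4286)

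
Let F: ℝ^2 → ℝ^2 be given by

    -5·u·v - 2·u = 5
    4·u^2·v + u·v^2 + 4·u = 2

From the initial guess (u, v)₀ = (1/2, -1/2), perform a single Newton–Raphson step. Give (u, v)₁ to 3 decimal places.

(1.064, -2.287)

At (1/2, -1/2): F = (-4.750, -0.375).
Jacobian J = [[-5·v - 2, -5·u], [8·u·v + v^2 + 4, 4·u^2 + 2·u·v]].
At the point, J = [[0.500, -2.500], [2.250, 0.500]] (det J = 5.875).
Solving J·Δ = −F gives Δ = (0.564, -1.787).
Then the next iterate is (u, v)₁ = (1.064, -2.287).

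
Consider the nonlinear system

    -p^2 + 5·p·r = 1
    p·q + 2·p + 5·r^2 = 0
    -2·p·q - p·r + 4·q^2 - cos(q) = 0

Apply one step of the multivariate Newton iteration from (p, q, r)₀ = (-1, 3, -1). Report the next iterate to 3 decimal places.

(-0.595, 1.458, -0.643)

At (-1, 3, -1): F = (3.000, 0.000, 41.98999).
Jacobian J = [[-2·p + 5·r, 0, 5·p], [q + 2, p, 10·r], [-2·q - r, -2·p + 8·q + sin(q), -p]].
At the point, J = [[-3.000, 0.000, -5.000], [5.000, -1.000, -10.000], [-5.000, 26.14112, 1.000]] (det J = -1409.76160).
Solving J·Δ = −F gives Δ = (0.405, -1.542, 0.357).
Then the next iterate is (p, q, r)₁ = (-0.595, 1.458, -0.643).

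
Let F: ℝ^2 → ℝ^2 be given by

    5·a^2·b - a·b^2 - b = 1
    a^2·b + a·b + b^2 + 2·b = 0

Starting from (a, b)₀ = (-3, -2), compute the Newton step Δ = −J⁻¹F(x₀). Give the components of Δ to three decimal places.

(0.792, 1.021)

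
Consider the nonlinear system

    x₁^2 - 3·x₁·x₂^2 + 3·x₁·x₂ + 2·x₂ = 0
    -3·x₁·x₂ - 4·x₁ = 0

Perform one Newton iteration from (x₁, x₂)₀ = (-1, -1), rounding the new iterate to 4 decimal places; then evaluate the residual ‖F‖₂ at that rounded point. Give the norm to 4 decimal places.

0.2319

At (-1, -1): F = (5.0000, 1.0000).
Jacobian J = [[2·x₁ - 3·x₂^2 + 3·x₂, -6·x₁·x₂ + 3·x₁ + 2], [-3·x₂ - 4, -3·x₁]].
At the point, J = [[-8.0000, -7.0000], [-1.0000, 3.0000]] (det J = -31.0000).
Solving J·Δ = −F gives Δ = (0.7097, -0.0968).
Then the next iterate is (x₁, x₂)₁ = (-0.2903, -1.0968).
Re-evaluating at (-0.2903, -1.0968): F = (-0.106456, 0.205997), so ‖F‖₂ = 0.2319.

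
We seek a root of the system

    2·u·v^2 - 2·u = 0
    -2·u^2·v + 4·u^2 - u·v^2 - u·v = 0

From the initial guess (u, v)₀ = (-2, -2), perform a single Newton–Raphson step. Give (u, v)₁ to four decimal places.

(-1.1130, -1.5826)

At (-2, -2): F = (-12.0000, 36.0000).
Jacobian J = [[2·v^2 - 2, 4·u·v], [-4·u·v + 8·u - v^2 - v, -2·u^2 - 2·u·v - u]].
At the point, J = [[6.0000, 16.0000], [-34.0000, -14.0000]] (det J = 460.0000).
Solving J·Δ = −F gives Δ = (0.8870, 0.4174).
Then the next iterate is (u, v)₁ = (-1.1130, -1.5826).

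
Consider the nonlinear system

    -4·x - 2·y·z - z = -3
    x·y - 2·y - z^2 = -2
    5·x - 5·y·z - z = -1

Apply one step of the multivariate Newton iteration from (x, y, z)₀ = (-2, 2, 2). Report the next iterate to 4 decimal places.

(0.8333, 6.9167, -4.0000)

At (-2, 2, 2): F = (1.0000, -10.0000, -31.0000).
Jacobian J = [[-4, -2·z, -2·y - 1], [y, x - 2, -2·z], [5, -5·z, -5·y - 1]].
At the point, J = [[-4.0000, -4.0000, -5.0000], [2.0000, -4.0000, -4.0000], [5.0000, -10.0000, -11.0000]] (det J = -24.0000).
Solving J·Δ = −F gives Δ = (2.8333, 4.9167, -6.0000).
Then the next iterate is (x, y, z)₁ = (0.8333, 6.9167, -4.0000).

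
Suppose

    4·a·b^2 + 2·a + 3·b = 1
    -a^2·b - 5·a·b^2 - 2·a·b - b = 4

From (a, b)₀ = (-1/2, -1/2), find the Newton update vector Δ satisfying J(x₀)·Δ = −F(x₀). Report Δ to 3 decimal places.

(6.056, -2.833)

At (-1/2, -1/2): F = (-4.000, -3.250).
Jacobian J = [[4·b^2 + 2, 8·a·b + 3], [-2·a·b - 5·b^2 - 2·b, -a^2 - 10·a·b - 2·a - 1]].
At the point, J = [[3.000, 5.000], [-0.750, -2.750]] (det J = -4.500).
Solving J·Δ = −F gives Δ = (6.056, -2.833).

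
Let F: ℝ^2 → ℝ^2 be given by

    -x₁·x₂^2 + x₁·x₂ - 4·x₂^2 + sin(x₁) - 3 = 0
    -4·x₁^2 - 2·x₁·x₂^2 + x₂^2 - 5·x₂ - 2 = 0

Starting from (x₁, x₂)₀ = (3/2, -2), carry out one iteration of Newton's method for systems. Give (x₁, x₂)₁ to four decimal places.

At (3/2, -2): F = (-27.002505, -9.0000).
Jacobian J = [[-x₂^2 + x₂ + cos(x₁), -2·x₁·x₂ + x₁ - 8·x₂], [-8·x₁ - 2·x₂^2, -4·x₁·x₂ + 2·x₂ - 5]].
At the point, J = [[-5.929263, 23.5000], [-20.0000, 3.0000]] (det J = 452.212212).
Solving J·Δ = −F gives Δ = (-0.2886, 1.0762).
Then the next iterate is (x₁, x₂)₁ = (1.2114, -0.9238).

(1.2114, -0.9238)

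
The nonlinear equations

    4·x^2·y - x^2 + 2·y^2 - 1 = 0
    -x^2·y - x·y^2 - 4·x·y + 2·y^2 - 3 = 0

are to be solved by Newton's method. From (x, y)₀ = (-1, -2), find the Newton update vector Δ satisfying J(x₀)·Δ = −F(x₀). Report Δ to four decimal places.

At (-1, -2): F = (-2.0000, 3.0000).
Jacobian J = [[8·x·y - 2·x, 4·x^2 + 4·y], [-2·x·y - y^2 - 4·y, -x^2 - 2·x·y - 4·x + 4·y]].
At the point, J = [[18.0000, -4.0000], [0.0000, -9.0000]] (det J = -162.0000).
Solving J·Δ = −F gives Δ = (0.1852, 0.3333).

(0.1852, 0.3333)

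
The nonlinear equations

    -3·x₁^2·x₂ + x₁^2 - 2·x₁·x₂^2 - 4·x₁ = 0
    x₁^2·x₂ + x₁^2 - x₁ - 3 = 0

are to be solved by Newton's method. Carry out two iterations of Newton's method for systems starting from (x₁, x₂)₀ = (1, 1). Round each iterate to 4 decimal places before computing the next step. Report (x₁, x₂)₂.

At (1, 1): F = (-8.0000, -2.0000).
Jacobian J = [[-6·x₁·x₂ + 2·x₁ - 2·x₂^2 - 4, -3·x₁^2 - 4·x₁·x₂], [2·x₁·x₂ + 2·x₁ - 1, x₁^2]].
At the point, J = [[-10.0000, -7.0000], [3.0000, 1.0000]] (det J = 11.0000).
Solving J·Δ = −F gives Δ = (2.0000, -4.0000).
Then the next iterate is (x₁, x₂)₁ = (3.0000, -3.0000).
Round to (3.0000, -3.0000) and repeat: F = (24.0000, -24.0000), J = [[38.0000, 9.0000], [-13.0000, 9.0000]].
Δ = (-0.9412, 1.3072), so (x₁, x₂)₂ = (2.0588, -1.6928).

(2.0588, -1.6928)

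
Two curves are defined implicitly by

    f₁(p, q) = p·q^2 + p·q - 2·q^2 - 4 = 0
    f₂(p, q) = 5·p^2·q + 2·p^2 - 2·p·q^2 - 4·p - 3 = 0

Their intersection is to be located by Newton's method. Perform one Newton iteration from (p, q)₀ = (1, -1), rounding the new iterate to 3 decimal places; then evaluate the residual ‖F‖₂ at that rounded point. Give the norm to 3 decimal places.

At (1, -1): F = (-6.000, -12.000).
Jacobian J = [[q^2 + q, 2·p·q + p - 4·q], [10·p·q + 4·p - 2·q^2 - 4, 5·p^2 - 4·p·q]].
At the point, J = [[0.000, 3.000], [-12.000, 9.000]] (det J = 36.000).
Solving J·Δ = −F gives Δ = (0.500, 2.000).
Then the next iterate is (p, q)₁ = (1.500, 1.000).
Re-evaluating at (1.500, 1.000): F = (-3.000, 3.750), so ‖F‖₂ = 4.802.

4.802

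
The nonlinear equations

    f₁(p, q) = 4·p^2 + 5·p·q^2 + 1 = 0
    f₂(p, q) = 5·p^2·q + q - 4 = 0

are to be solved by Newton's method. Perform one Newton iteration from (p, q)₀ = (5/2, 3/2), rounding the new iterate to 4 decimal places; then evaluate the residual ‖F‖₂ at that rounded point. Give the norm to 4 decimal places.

At (5/2, 3/2): F = (54.1250, 44.3750).
Jacobian J = [[8·p + 5·q^2, 10·p·q], [10·p·q, 5·p^2 + 1]].
At the point, J = [[31.2500, 37.5000], [37.5000, 32.2500]] (det J = -398.4375).
Solving J·Δ = −F gives Δ = (0.2045, -1.6137).
Then the next iterate is (p, q)₁ = (2.7045, -0.1137).
Re-evaluating at (2.7045, -0.1137): F = (30.432096, -8.271891), so ‖F‖₂ = 31.5363.

31.5363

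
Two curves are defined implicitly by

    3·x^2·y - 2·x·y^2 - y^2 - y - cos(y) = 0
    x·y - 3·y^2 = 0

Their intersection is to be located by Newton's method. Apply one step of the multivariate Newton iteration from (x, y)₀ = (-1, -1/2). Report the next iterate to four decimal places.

(-0.4059, -0.2265)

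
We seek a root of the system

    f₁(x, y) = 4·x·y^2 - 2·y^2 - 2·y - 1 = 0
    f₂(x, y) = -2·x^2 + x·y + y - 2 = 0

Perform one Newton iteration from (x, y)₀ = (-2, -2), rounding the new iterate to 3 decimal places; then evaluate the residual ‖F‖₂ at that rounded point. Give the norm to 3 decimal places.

9.860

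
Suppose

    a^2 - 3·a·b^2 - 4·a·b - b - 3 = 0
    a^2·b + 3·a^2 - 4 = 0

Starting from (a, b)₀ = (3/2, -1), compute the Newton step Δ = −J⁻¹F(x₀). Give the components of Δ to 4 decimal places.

(0.9792, -2.8333)

At (3/2, -1): F = (1.7500, 0.5000).
Jacobian J = [[2·a - 3·b^2 - 4·b, -6·a·b - 4·a - 1], [2·a·b + 6·a, a^2]].
At the point, J = [[4.0000, 2.0000], [6.0000, 2.2500]] (det J = -3.0000).
Solving J·Δ = −F gives Δ = (0.9792, -2.8333).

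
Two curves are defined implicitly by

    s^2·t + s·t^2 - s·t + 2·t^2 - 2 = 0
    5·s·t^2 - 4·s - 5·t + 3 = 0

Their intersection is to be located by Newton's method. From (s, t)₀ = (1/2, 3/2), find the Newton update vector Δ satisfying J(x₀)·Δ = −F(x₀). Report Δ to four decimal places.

At (1/2, 3/2): F = (3.2500, -0.8750).
Jacobian J = [[2·s·t + t^2 - t, s^2 + 2·s·t - s + 4·t], [5·t^2 - 4, 10·s·t - 5]].
At the point, J = [[2.2500, 7.2500], [7.2500, 2.5000]] (det J = -46.9375).
Solving J·Δ = −F gives Δ = (0.3083, -0.5439).

(0.3083, -0.5439)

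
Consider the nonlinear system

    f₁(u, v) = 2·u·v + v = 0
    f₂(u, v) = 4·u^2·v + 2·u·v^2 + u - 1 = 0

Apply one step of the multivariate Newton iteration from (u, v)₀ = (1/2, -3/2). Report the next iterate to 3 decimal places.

At (1/2, -3/2): F = (-3.000, 0.250).
Jacobian J = [[2·v, 2·u + 1], [8·u·v + 2·v^2 + 1, 4·u^2 + 4·u·v]].
At the point, J = [[-3.000, 2.000], [-0.500, -2.000]] (det J = 7.000).
Solving J·Δ = −F gives Δ = (-0.786, 0.321).
Then the next iterate is (u, v)₁ = (-0.286, -1.179).

(-0.286, -1.179)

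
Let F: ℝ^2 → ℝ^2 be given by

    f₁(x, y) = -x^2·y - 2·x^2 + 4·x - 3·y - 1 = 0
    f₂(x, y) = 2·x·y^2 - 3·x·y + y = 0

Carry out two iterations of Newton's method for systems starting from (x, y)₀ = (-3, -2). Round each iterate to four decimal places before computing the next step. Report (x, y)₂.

At (-3, -2): F = (-7.0000, -44.0000).
Jacobian J = [[-2·x·y - 4·x + 4, -x^2 - 3], [2·y^2 - 3·y, 4·x·y - 3·x + 1]].
At the point, J = [[4.0000, -12.0000], [14.0000, 34.0000]] (det J = 304.0000).
Solving J·Δ = −F gives Δ = (2.5197, 0.2566).
Then the next iterate is (x, y)₁ = (-0.4803, -1.7434).
Round to (-0.4803, -1.7434) and repeat: F = (2.249805, -7.175155), J = [[4.246490, -3.230688], [11.309087, 5.790320]].
Δ = (0.1661, 0.9147), so (x, y)₂ = (-0.3142, -0.8287).

(-0.3142, -0.8287)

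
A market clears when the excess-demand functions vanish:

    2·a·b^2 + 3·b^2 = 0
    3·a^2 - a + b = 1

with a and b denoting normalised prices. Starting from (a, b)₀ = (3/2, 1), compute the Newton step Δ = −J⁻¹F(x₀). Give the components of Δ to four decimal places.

At (3/2, 1): F = (6.0000, 5.2500).
Jacobian J = [[2·b^2, 4·a·b + 6·b], [6·a - 1, 1]].
At the point, J = [[2.0000, 12.0000], [8.0000, 1.0000]] (det J = -94.0000).
Solving J·Δ = −F gives Δ = (-0.6064, -0.3989).

(-0.6064, -0.3989)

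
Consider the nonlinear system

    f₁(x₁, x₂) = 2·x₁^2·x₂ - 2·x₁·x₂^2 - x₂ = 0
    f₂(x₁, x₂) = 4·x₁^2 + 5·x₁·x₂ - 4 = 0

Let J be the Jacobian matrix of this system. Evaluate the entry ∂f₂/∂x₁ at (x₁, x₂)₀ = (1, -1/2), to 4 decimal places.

5.5000

∂f₂/∂x₁ = 8·x₁ + 5·x₂.
At (1, -1/2) this is 5.5000.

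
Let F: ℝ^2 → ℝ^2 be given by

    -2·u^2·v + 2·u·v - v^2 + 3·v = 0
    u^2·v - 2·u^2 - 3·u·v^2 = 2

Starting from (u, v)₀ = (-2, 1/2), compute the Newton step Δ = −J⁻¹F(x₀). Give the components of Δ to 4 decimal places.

(1.0976, 0.0738)

At (-2, 1/2): F = (-4.7500, -6.5000).
Jacobian J = [[-4·u·v + 2·v, -2·u^2 + 2·u - 2·v + 3], [2·u·v - 4·u - 3·v^2, u^2 - 6·u·v]].
At the point, J = [[5.0000, -10.0000], [5.2500, 10.0000]] (det J = 102.5000).
Solving J·Δ = −F gives Δ = (1.0976, 0.0738).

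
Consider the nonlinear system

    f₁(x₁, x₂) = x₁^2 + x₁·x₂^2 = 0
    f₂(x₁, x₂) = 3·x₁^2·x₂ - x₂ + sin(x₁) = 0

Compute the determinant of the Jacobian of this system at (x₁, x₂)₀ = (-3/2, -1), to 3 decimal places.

-38.712

J = [[2·x₁ + x₂^2, 2·x₁·x₂], [6·x₁·x₂ + cos(x₁), 3·x₁^2 - 1]].
At the point, J = [[-2.000, 3.000], [9.07074, 5.750]].
det J = -38.712.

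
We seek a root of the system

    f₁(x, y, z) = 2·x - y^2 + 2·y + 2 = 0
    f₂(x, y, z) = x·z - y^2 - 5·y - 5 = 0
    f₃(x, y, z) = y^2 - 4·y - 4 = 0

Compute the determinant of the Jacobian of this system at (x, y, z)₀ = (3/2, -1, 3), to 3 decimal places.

J = [[2, -2·y + 2, 0], [z, -2·y - 5, x], [0, 2·y - 4, 0]].
At the point, J = [[2.000, 4.000, 0.000], [3.000, -3.000, 1.500], [0.000, -6.000, 0.000]].
det J = 18.000.

18.000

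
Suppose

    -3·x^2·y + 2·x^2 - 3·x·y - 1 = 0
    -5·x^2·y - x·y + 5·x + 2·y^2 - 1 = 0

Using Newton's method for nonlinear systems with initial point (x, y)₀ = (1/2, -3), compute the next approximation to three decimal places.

(0.365, -1.427)

At (1/2, -3): F = (6.250, 24.750).
Jacobian J = [[-6·x·y + 4·x - 3·y, -3·x^2 - 3·x], [-10·x·y - y + 5, -5·x^2 - x + 4·y]].
At the point, J = [[20.000, -2.250], [23.000, -13.750]] (det J = -223.250).
Solving J·Δ = −F gives Δ = (-0.135, 1.573).
Then the next iterate is (x, y)₁ = (0.365, -1.427).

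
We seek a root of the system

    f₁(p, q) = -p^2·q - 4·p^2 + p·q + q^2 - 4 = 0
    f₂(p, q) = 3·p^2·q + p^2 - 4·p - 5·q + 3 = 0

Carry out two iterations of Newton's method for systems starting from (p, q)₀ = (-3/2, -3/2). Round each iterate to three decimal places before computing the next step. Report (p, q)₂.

(-2.048, -2.515)

At (-3/2, -3/2): F = (-5.125, 8.625).
Jacobian J = [[-2·p·q - 8·p + q, -p^2 + p + 2·q], [6·p·q + 2·p - 4, 3·p^2 - 5]].
At the point, J = [[6.000, -6.750], [6.500, 1.750]] (det J = 54.375).
Solving J·Δ = −F gives Δ = (-0.906, -1.564).
Then the next iterate is (p, q)₁ = (-2.406, -3.064).
Round to (-2.406, -3.064) and repeat: F = (7.34173, -19.47814), J = [[1.44003, -14.32284], [35.41990, 12.36651]].
Δ = (0.358, 0.549), so (p, q)₂ = (-2.048, -2.515).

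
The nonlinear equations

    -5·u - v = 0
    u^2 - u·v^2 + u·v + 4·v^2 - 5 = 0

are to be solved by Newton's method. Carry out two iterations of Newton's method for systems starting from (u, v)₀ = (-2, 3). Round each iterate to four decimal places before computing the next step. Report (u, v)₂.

(-0.2718, 1.3590)

At (-2, 3): F = (7.0000, 47.0000).
Jacobian J = [[-5, -1], [2·u - v^2 + v, -2·u·v + u + 8·v]].
At the point, J = [[-5.0000, -1.0000], [-10.0000, 34.0000]] (det J = -180.0000).
Solving J·Δ = −F gives Δ = (1.5833, -0.9167).
Then the next iterate is (u, v)₁ = (-0.4167, 2.0833).
Round to (-0.4167, 2.0833) and repeat: F = (0.0002, 13.474619), J = [[-5.0000, -1.0000], [-3.090239, 17.985922]].
Δ = (0.1449, -0.7243), so (u, v)₂ = (-0.2718, 1.3590).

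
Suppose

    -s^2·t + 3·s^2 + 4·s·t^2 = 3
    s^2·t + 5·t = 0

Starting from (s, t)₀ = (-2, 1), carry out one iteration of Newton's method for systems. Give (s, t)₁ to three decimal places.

(-0.681, 0.586)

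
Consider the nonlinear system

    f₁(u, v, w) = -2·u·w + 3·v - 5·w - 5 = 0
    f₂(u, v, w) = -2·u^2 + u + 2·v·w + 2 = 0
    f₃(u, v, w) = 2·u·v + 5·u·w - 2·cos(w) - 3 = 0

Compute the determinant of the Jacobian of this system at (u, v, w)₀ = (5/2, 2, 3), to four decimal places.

1822.9598

J = [[-2·w, 3, -2·u - 5], [-4·u + 1, 2·w, 2·v], [2·v + 5·w, 2·u, 5·u + 2·sin(w)]].
At the point, J = [[-6.0000, 3.0000, -10.0000], [-9.0000, 6.0000, 4.0000], [19.0000, 5.0000, 12.782240]].
det J = 1822.9598.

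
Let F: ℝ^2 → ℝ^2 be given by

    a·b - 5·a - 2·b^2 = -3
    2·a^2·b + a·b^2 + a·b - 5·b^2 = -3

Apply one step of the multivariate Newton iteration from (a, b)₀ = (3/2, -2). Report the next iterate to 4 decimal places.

(-0.5333, -1.8667)

At (3/2, -2): F = (-15.5000, -23.0000).
Jacobian J = [[b - 5, a - 4·b], [4·a·b + b^2 + b, 2·a^2 + 2·a·b + a - 10·b]].
At the point, J = [[-7.0000, 9.5000], [-10.0000, 20.0000]] (det J = -45.0000).
Solving J·Δ = −F gives Δ = (-2.0333, 0.1333).
Then the next iterate is (a, b)₁ = (-0.5333, -1.8667).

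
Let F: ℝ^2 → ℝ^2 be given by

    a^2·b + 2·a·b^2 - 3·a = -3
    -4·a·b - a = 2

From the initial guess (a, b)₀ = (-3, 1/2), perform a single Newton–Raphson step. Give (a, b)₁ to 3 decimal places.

At (-3, 1/2): F = (15.000, 7.000).
Jacobian J = [[2·a·b + 2·b^2 - 3, a^2 + 4·a·b], [-4·b - 1, -4·a]].
At the point, J = [[-5.500, 3.000], [-3.000, 12.000]] (det J = -57.000).
Solving J·Δ = −F gives Δ = (2.789, 0.114).
Then the next iterate is (a, b)₁ = (-0.211, 0.614).

(-0.211, 0.614)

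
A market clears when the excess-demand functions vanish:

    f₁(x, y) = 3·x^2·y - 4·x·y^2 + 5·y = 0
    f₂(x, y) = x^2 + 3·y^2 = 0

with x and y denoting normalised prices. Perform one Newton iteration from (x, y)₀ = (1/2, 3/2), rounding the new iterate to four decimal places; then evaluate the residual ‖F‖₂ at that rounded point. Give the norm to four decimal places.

5.8327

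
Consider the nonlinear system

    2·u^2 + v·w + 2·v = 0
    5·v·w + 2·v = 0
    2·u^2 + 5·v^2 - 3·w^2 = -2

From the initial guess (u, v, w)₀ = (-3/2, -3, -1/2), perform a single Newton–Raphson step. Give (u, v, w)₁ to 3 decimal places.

At (-3/2, -3, -1/2): F = (0.000, 1.500, 50.750).
Jacobian J = [[4·u, w + 2, v], [0, 5·w + 2, 5·v], [4·u, 10·v, -6·w]].
At the point, J = [[-6.000, 1.500, -3.000], [0.000, -0.500, -15.000], [-6.000, -30.000, 3.000]] (det J = 2853.000).
Solving J·Δ = −F gives Δ = (0.382, 1.620, 0.046).
Then the next iterate is (u, v, w)₁ = (-1.118, -1.380, -0.454).

(-1.118, -1.380, -0.454)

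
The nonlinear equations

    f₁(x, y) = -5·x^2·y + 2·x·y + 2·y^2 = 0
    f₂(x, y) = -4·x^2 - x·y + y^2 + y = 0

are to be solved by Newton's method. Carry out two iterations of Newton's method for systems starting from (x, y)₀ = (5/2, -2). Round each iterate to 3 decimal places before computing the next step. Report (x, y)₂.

At (5/2, -2): F = (60.500, -18.000).
Jacobian J = [[-10·x·y + 2·y, -5·x^2 + 2·x + 4·y], [-8·x - y, -x + 2·y + 1]].
At the point, J = [[46.000, -34.250], [-18.000, -5.500]] (det J = -869.500).
Solving J·Δ = −F gives Δ = (-1.092, 0.300).
Then the next iterate is (x, y)₁ = (1.408, -1.700).
Round to (1.408, -1.700) and repeat: F = (17.84374, -4.34626), J = [[20.536, -13.89632], [-9.564, -3.808]].
Δ = (-0.608, 0.386), so (x, y)₂ = (0.800, -1.314).

(0.800, -1.314)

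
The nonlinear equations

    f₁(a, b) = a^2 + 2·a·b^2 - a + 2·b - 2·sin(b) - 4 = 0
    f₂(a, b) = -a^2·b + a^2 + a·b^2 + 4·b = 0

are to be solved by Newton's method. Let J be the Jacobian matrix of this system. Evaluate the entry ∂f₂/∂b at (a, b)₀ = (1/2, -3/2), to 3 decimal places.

2.250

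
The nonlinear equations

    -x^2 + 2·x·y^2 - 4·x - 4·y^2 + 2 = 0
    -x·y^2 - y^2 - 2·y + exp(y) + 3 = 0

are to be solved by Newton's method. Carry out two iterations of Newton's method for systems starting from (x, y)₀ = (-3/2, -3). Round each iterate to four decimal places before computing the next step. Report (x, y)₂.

At (-3/2, -3): F = (-57.2500, 13.549787).
Jacobian J = [[-2·x + 2·y^2 - 4, 4·x·y - 8·y], [-y^2, -2·x·y - 2·y + exp(y) - 2]].
At the point, J = [[17.0000, 42.0000], [-9.0000, -4.950213]] (det J = 293.846380).
Solving J·Δ = −F gives Δ = (0.9722, 0.9696).
Then the next iterate is (x, y)₁ = (-0.5278, -2.0304).
Round to (-0.5278, -2.0304) and repeat: F = (-17.009206, 5.245427), J = [[5.300648, 20.529780], [-4.122524, 0.048793]].
Δ = (1.2783, 0.4985), so (x, y)₂ = (0.7505, -1.5319).

(0.7505, -1.5319)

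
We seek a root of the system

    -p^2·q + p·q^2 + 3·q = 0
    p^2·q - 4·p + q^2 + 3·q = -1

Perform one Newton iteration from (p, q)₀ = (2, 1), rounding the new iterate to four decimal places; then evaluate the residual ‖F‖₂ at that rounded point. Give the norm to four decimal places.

0.0537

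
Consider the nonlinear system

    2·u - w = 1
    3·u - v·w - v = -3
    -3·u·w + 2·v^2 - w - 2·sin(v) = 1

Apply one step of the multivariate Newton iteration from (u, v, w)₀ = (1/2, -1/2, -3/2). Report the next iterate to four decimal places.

At (1/2, -1/2, -3/2): F = (1.5000, 4.2500, 4.208851).
Jacobian J = [[2, 0, -1], [3, -w - 1, -v], [-3·w, 4·v - 2·cos(v), -3·u - 1]].
At the point, J = [[2.0000, 0.0000, -1.0000], [3.0000, 0.5000, 0.5000], [4.5000, -3.755165, -2.5000]] (det J = 14.770660).
Solving J·Δ = −F gives Δ = (-1.2867, 0.2935, -1.0734).
Then the next iterate is (u, v, w)₁ = (-0.7867, -0.2065, -2.5734).

(-0.7867, -0.2065, -2.5734)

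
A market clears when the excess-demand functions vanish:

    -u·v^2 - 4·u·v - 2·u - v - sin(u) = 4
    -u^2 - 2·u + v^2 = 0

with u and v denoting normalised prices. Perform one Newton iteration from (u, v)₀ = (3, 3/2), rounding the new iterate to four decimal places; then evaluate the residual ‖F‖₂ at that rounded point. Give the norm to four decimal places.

11.3886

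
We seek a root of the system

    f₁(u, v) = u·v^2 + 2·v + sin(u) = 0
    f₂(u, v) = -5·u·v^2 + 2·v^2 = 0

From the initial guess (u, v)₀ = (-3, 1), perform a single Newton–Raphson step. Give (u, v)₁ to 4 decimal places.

At (-3, 1): F = (-1.141120, 17.0000).
Jacobian J = [[v^2 + cos(u), 2·u·v + 2], [-5·v^2, -10·u·v + 4·v]].
At the point, J = [[0.010008, -4.0000], [-5.0000, 34.0000]] (det J = -19.659745).
Solving J·Δ = −F gives Δ = (1.4854, -0.2816).
Then the next iterate is (u, v)₁ = (-1.5146, 0.7184).

(-1.5146, 0.7184)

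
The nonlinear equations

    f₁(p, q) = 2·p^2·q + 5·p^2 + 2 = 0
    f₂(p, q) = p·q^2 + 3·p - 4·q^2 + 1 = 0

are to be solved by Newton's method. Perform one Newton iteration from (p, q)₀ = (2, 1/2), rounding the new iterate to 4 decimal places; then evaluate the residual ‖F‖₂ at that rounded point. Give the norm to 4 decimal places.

At (2, 1/2): F = (26.0000, 6.5000).
Jacobian J = [[4·p·q + 10·p, 2·p^2], [q^2 + 3, 2·p·q - 8·q]].
At the point, J = [[24.0000, 8.0000], [3.2500, -2.0000]] (det J = -74.0000).
Solving J·Δ = −F gives Δ = (-1.4054, 0.9662).
Then the next iterate is (p, q)₁ = (0.5946, 1.4662).
Re-evaluating at (0.5946, 1.4662): F = (4.804493, -4.536933), so ‖F‖₂ = 6.6081.

6.6081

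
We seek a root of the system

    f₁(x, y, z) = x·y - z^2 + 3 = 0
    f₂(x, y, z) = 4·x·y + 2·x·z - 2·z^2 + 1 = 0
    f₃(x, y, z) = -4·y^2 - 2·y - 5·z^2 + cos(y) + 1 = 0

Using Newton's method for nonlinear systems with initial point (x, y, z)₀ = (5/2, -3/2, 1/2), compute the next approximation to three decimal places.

(2.869, -0.442, 1.590)

At (5/2, -3/2, 1/2): F = (-1.000, -12.000, -6.17926).
Jacobian J = [[y, x, -2·z], [4·y + 2·z, 4·x, 2·x - 4·z], [0, -8·y - sin(y) - 2, -10·z]].
At the point, J = [[-1.500, 2.500, -1.000], [-5.000, 10.000, 3.000], [0.000, 10.99749, -5.000]] (det J = 116.97620).
Solving J·Δ = −F gives Δ = (0.369, 1.058, 1.090).
Then the next iterate is (x, y, z)₁ = (2.869, -0.442, 1.590).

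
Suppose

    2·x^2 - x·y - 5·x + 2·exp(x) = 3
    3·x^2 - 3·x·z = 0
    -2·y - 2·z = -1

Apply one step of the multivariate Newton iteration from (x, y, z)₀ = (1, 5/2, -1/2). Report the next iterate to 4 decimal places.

(1.0143, -0.5357, 1.0357)

At (1, 5/2, -1/2): F = (-3.063436, 4.5000, -3.0000).
Jacobian J = [[4·x - y + 2·exp(x) - 5, -x, 0], [6·x - 3·z, 0, -3·x], [0, -2, -2]].
At the point, J = [[1.936564, -1.0000, 0.0000], [7.5000, 0.0000, -3.0000], [0.0000, -2.0000, -2.0000]] (det J = -26.619382).
Solving J·Δ = −F gives Δ = (0.0143, -3.0357, 1.5357).
Then the next iterate is (x, y, z)₁ = (1.0143, -0.5357, 1.0357).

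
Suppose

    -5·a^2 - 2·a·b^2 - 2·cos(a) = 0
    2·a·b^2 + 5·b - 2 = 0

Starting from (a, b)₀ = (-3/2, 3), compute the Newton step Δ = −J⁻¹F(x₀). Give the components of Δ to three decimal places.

At (-3/2, 3): F = (15.60853, -14.000).
Jacobian J = [[-10·a - 2·b^2 + 2·sin(a), -4·a·b], [2·b^2, 4·a·b + 5]].
At the point, J = [[-4.99499, 18.000], [18.000, -13.000]] (det J = -259.06513).
Solving J·Δ = −F gives Δ = (0.189, -0.815).

(0.189, -0.815)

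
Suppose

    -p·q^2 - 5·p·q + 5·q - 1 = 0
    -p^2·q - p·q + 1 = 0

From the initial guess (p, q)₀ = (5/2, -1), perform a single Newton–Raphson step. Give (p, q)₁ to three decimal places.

(1.969, -0.250)

At (5/2, -1): F = (4.000, 9.750).
Jacobian J = [[-q^2 - 5·q, -2·p·q - 5·p + 5], [-2·p·q - q, -p^2 - p]].
At the point, J = [[4.000, -2.500], [6.000, -8.750]] (det J = -20.000).
Solving J·Δ = −F gives Δ = (-0.531, 0.750).
Then the next iterate is (p, q)₁ = (1.969, -0.250).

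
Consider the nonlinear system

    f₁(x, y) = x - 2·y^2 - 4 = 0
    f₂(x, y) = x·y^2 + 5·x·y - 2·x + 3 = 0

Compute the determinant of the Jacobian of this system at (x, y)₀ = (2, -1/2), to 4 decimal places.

J = [[1, -4·y], [y^2 + 5·y - 2, 2·x·y + 5·x]].
At the point, J = [[1.0000, 2.0000], [-4.2500, 8.0000]].
det J = 16.5000.

16.5000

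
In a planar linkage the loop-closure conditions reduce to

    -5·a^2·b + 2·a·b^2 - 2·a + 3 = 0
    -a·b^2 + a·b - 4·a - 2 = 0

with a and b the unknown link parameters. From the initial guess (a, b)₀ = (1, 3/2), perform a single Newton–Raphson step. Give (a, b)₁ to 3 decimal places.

(0.639, -1.017)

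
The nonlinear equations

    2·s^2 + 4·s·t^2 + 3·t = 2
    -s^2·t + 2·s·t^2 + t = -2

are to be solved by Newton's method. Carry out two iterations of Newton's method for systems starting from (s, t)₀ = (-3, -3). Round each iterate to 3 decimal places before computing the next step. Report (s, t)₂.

(-0.563, -1.405)

At (-3, -3): F = (-101.000, -28.000).
Jacobian J = [[4·s + 4·t^2, 8·s·t + 3], [-2·s·t + 2·t^2, -s^2 + 4·s·t + 1]].
At the point, J = [[24.000, 75.000], [0.000, 28.000]] (det J = 672.000).
Solving J·Δ = −F gives Δ = (1.083, 1.000).
Then the next iterate is (s, t)₁ = (-1.917, -2.000).
Round to (-1.917, -2.000) and repeat: F = (-31.32222, -7.98622), J = [[8.332, 33.672], [0.332, 12.66111]].
Δ = (1.354, 0.595), so (s, t)₂ = (-0.563, -1.405).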